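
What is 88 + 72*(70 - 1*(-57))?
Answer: 9232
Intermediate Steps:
88 + 72*(70 - 1*(-57)) = 88 + 72*(70 + 57) = 88 + 72*127 = 88 + 9144 = 9232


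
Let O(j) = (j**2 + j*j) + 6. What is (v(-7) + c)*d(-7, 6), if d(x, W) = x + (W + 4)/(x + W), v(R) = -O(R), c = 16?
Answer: 1496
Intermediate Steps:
O(j) = 6 + 2*j**2 (O(j) = (j**2 + j**2) + 6 = 2*j**2 + 6 = 6 + 2*j**2)
v(R) = -6 - 2*R**2 (v(R) = -(6 + 2*R**2) = -6 - 2*R**2)
d(x, W) = x + (4 + W)/(W + x)
(v(-7) + c)*d(-7, 6) = ((-6 - 2*(-7)**2) + 16)*((4 + 6 + (-7)**2 + 6*(-7))/(6 - 7)) = ((-6 - 2*49) + 16)*((4 + 6 + 49 - 42)/(-1)) = ((-6 - 98) + 16)*(-1*17) = (-104 + 16)*(-17) = -88*(-17) = 1496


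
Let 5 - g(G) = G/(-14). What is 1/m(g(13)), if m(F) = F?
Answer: 14/83 ≈ 0.16867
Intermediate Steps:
g(G) = 5 + G/14 (g(G) = 5 - G/(-14) = 5 - G*(-1)/14 = 5 - (-1)*G/14 = 5 + G/14)
1/m(g(13)) = 1/(5 + (1/14)*13) = 1/(5 + 13/14) = 1/(83/14) = 14/83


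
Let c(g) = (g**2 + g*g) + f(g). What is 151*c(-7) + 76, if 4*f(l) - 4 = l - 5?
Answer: 14572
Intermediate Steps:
f(l) = -1/4 + l/4 (f(l) = 1 + (l - 5)/4 = 1 + (-5 + l)/4 = 1 + (-5/4 + l/4) = -1/4 + l/4)
c(g) = -1/4 + 2*g**2 + g/4 (c(g) = (g**2 + g*g) + (-1/4 + g/4) = (g**2 + g**2) + (-1/4 + g/4) = 2*g**2 + (-1/4 + g/4) = -1/4 + 2*g**2 + g/4)
151*c(-7) + 76 = 151*(-1/4 + 2*(-7)**2 + (1/4)*(-7)) + 76 = 151*(-1/4 + 2*49 - 7/4) + 76 = 151*(-1/4 + 98 - 7/4) + 76 = 151*96 + 76 = 14496 + 76 = 14572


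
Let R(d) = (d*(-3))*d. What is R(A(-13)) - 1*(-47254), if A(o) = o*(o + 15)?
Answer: 45226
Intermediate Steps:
A(o) = o*(15 + o)
R(d) = -3*d² (R(d) = (-3*d)*d = -3*d²)
R(A(-13)) - 1*(-47254) = -3*169*(15 - 13)² - 1*(-47254) = -3*(-13*2)² + 47254 = -3*(-26)² + 47254 = -3*676 + 47254 = -2028 + 47254 = 45226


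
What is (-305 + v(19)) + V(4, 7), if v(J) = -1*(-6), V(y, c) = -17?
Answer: -316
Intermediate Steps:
v(J) = 6
(-305 + v(19)) + V(4, 7) = (-305 + 6) - 17 = -299 - 17 = -316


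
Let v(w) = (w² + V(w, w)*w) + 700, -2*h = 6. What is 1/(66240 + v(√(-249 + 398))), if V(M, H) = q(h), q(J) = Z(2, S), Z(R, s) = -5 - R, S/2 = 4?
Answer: 67089/4500926620 + 7*√149/4500926620 ≈ 1.4925e-5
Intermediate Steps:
S = 8 (S = 2*4 = 8)
h = -3 (h = -½*6 = -3)
q(J) = -7 (q(J) = -5 - 1*2 = -5 - 2 = -7)
V(M, H) = -7
v(w) = 700 + w² - 7*w (v(w) = (w² - 7*w) + 700 = 700 + w² - 7*w)
1/(66240 + v(√(-249 + 398))) = 1/(66240 + (700 + (√(-249 + 398))² - 7*√(-249 + 398))) = 1/(66240 + (700 + (√149)² - 7*√149)) = 1/(66240 + (700 + 149 - 7*√149)) = 1/(66240 + (849 - 7*√149)) = 1/(67089 - 7*√149)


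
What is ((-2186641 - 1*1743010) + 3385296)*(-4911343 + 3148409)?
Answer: 959661937570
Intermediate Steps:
((-2186641 - 1*1743010) + 3385296)*(-4911343 + 3148409) = ((-2186641 - 1743010) + 3385296)*(-1762934) = (-3929651 + 3385296)*(-1762934) = -544355*(-1762934) = 959661937570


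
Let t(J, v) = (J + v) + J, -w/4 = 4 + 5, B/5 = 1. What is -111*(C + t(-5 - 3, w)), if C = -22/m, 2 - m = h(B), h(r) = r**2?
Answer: 130314/23 ≈ 5665.8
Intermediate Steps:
B = 5 (B = 5*1 = 5)
w = -36 (w = -4*(4 + 5) = -4*9 = -36)
m = -23 (m = 2 - 1*5**2 = 2 - 1*25 = 2 - 25 = -23)
t(J, v) = v + 2*J
C = 22/23 (C = -22/(-23) = -22*(-1/23) = 22/23 ≈ 0.95652)
-111*(C + t(-5 - 3, w)) = -111*(22/23 + (-36 + 2*(-5 - 3))) = -111*(22/23 + (-36 + 2*(-8))) = -111*(22/23 + (-36 - 16)) = -111*(22/23 - 52) = -111*(-1174/23) = 130314/23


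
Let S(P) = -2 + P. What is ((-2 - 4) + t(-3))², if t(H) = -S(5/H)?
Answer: 49/9 ≈ 5.4444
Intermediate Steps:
t(H) = 2 - 5/H (t(H) = -(-2 + 5/H) = 2 - 5/H)
((-2 - 4) + t(-3))² = ((-2 - 4) + (2 - 5/(-3)))² = (-6 + (2 - 5*(-⅓)))² = (-6 + (2 + 5/3))² = (-6 + 11/3)² = (-7/3)² = 49/9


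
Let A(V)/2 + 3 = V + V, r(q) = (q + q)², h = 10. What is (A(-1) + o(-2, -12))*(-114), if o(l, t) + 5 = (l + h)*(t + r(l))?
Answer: -1938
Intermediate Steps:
r(q) = 4*q² (r(q) = (2*q)² = 4*q²)
o(l, t) = -5 + (10 + l)*(t + 4*l²) (o(l, t) = -5 + (l + 10)*(t + 4*l²) = -5 + (10 + l)*(t + 4*l²))
A(V) = -6 + 4*V (A(V) = -6 + 2*(V + V) = -6 + 2*(2*V) = -6 + 4*V)
(A(-1) + o(-2, -12))*(-114) = ((-6 + 4*(-1)) + (-5 + 4*(-2)³ + 10*(-12) + 40*(-2)² - 2*(-12)))*(-114) = ((-6 - 4) + (-5 + 4*(-8) - 120 + 40*4 + 24))*(-114) = (-10 + (-5 - 32 - 120 + 160 + 24))*(-114) = (-10 + 27)*(-114) = 17*(-114) = -1938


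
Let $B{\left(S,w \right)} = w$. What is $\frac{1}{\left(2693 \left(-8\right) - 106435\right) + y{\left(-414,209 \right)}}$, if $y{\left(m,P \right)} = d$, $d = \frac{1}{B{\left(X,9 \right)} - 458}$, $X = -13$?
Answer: $- \frac{449}{57462572} \approx -7.8138 \cdot 10^{-6}$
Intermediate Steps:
$d = - \frac{1}{449}$ ($d = \frac{1}{9 - 458} = \frac{1}{-449} = - \frac{1}{449} \approx -0.0022272$)
$y{\left(m,P \right)} = - \frac{1}{449}$
$\frac{1}{\left(2693 \left(-8\right) - 106435\right) + y{\left(-414,209 \right)}} = \frac{1}{\left(2693 \left(-8\right) - 106435\right) - \frac{1}{449}} = \frac{1}{\left(-21544 - 106435\right) - \frac{1}{449}} = \frac{1}{-127979 - \frac{1}{449}} = \frac{1}{- \frac{57462572}{449}} = - \frac{449}{57462572}$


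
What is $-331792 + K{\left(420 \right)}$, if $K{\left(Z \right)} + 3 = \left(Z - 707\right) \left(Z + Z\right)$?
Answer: $-572875$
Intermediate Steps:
$K{\left(Z \right)} = -3 + 2 Z \left(-707 + Z\right)$ ($K{\left(Z \right)} = -3 + \left(Z - 707\right) \left(Z + Z\right) = -3 + \left(-707 + Z\right) 2 Z = -3 + 2 Z \left(-707 + Z\right)$)
$-331792 + K{\left(420 \right)} = -331792 - \left(593883 - 352800\right) = -331792 - 241083 = -572875$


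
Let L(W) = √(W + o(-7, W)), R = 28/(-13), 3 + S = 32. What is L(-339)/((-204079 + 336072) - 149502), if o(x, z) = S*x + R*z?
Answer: -√31798/227617 ≈ -0.00078342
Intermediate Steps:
S = 29 (S = -3 + 32 = 29)
R = -28/13 (R = 28*(-1/13) = -28/13 ≈ -2.1538)
o(x, z) = 29*x - 28*z/13
L(W) = √(-203 - 15*W/13) (L(W) = √(W + (29*(-7) - 28*W/13)) = √(W + (-203 - 28*W/13)) = √(-203 - 15*W/13))
L(-339)/((-204079 + 336072) - 149502) = (√(-34307 - 195*(-339))/13)/((-204079 + 336072) - 149502) = (√(-34307 + 66105)/13)/(131993 - 149502) = (√31798/13)/(-17509) = (√31798/13)*(-1/17509) = -√31798/227617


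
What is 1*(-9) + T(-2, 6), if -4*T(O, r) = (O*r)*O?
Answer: -15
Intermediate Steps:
T(O, r) = -r*O²/4 (T(O, r) = -O*r*O/4 = -r*O²/4)
1*(-9) + T(-2, 6) = 1*(-9) - ¼*6*(-2)² = -9 - ¼*6*4 = -9 - 6 = -15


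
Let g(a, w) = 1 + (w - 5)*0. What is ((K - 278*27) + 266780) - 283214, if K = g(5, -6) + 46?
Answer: -23893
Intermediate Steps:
g(a, w) = 1 (g(a, w) = 1 + (-5 + w)*0 = 1 + 0 = 1)
K = 47 (K = 1 + 46 = 47)
((K - 278*27) + 266780) - 283214 = ((47 - 278*27) + 266780) - 283214 = ((47 - 7506) + 266780) - 283214 = (-7459 + 266780) - 283214 = 259321 - 283214 = -23893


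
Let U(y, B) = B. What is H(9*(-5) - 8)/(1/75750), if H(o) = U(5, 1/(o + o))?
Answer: -37875/53 ≈ -714.62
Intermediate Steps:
H(o) = 1/(2*o) (H(o) = 1/(o + o) = 1/(2*o))
H(9*(-5) - 8)/(1/75750) = (1/(2*(9*(-5) - 8)))/(1/75750) = (1/(2*(-45 - 8)))/(1/75750) = ((½)/(-53))*75750 = ((½)*(-1/53))*75750 = -1/106*75750 = -37875/53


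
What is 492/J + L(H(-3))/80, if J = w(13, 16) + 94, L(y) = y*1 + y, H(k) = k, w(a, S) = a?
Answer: 19359/4280 ≈ 4.5231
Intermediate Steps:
L(y) = 2*y (L(y) = y + y = 2*y)
J = 107 (J = 13 + 94 = 107)
492/J + L(H(-3))/80 = 492/107 + (2*(-3))/80 = 492*(1/107) - 6*1/80 = 492/107 - 3/40 = 19359/4280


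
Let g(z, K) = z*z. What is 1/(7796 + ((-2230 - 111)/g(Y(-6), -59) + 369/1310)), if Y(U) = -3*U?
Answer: 212220/1652993543 ≈ 0.00012839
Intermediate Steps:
g(z, K) = z²
1/(7796 + ((-2230 - 111)/g(Y(-6), -59) + 369/1310)) = 1/(7796 + ((-2230 - 111)/((-3*(-6))²) + 369/1310)) = 1/(7796 + (-2341/(18²) + 369*(1/1310))) = 1/(7796 + (-2341/324 + 369/1310)) = 1/(7796 - 1473577/212220) = 1/(1652993543/212220) = 212220/1652993543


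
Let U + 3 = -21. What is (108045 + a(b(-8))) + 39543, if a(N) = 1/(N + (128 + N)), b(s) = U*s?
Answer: 75565057/512 ≈ 1.4759e+5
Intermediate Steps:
U = -24 (U = -3 - 21 = -24)
b(s) = -24*s
a(N) = 1/(128 + 2*N)
(108045 + a(b(-8))) + 39543 = (108045 + 1/(2*(64 - 24*(-8)))) + 39543 = (108045 + 1/(2*(64 + 192))) + 39543 = (108045 + (½)/256) + 39543 = (108045 + (½)*(1/256)) + 39543 = (108045 + 1/512) + 39543 = 55319041/512 + 39543 = 75565057/512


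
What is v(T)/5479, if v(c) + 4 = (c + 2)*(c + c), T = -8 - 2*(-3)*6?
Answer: 1676/5479 ≈ 0.30590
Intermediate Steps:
T = 28 (T = -8 - (-6)*6 = -8 - 1*(-36) = -8 + 36 = 28)
v(c) = -4 + 2*c*(2 + c) (v(c) = -4 + (c + 2)*(c + c) = -4 + (2 + c)*(2*c) = -4 + 2*c*(2 + c))
v(T)/5479 = (-4 + 2*28² + 4*28)/5479 = (-4 + 2*784 + 112)*(1/5479) = (-4 + 1568 + 112)*(1/5479) = 1676*(1/5479) = 1676/5479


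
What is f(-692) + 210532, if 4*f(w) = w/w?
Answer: 842129/4 ≈ 2.1053e+5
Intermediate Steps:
f(w) = 1/4 (f(w) = (w/w)/4 = (1/4)*1 = 1/4)
f(-692) + 210532 = 1/4 + 210532 = 842129/4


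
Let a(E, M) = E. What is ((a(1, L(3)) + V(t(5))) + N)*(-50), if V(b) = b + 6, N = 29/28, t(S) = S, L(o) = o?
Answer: -9125/14 ≈ -651.79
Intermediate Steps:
N = 29/28 (N = 29*(1/28) = 29/28 ≈ 1.0357)
V(b) = 6 + b
((a(1, L(3)) + V(t(5))) + N)*(-50) = ((1 + (6 + 5)) + 29/28)*(-50) = ((1 + 11) + 29/28)*(-50) = (12 + 29/28)*(-50) = (365/28)*(-50) = -9125/14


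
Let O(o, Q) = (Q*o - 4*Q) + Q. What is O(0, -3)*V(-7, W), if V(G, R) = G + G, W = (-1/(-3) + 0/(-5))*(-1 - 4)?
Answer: -126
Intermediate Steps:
O(o, Q) = -3*Q + Q*o (O(o, Q) = (-4*Q + Q*o) + Q = -3*Q + Q*o)
W = -5/3 (W = (-1*(-1/3) + 0*(-1/5))*(-5) = (1/3 + 0)*(-5) = (1/3)*(-5) = -5/3 ≈ -1.6667)
V(G, R) = 2*G
O(0, -3)*V(-7, W) = (-3*(-3 + 0))*(2*(-7)) = -3*(-3)*(-14) = 9*(-14) = -126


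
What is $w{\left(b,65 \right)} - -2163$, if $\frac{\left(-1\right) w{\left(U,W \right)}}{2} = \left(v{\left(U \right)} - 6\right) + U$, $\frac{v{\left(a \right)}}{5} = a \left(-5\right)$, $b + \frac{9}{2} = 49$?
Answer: $4311$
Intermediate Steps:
$b = \frac{89}{2}$ ($b = - \frac{9}{2} + 49 = \frac{89}{2} \approx 44.5$)
$v{\left(a \right)} = - 25 a$ ($v{\left(a \right)} = 5 a \left(-5\right) = 5 \left(- 5 a\right) = - 25 a$)
$w{\left(U,W \right)} = 12 + 48 U$ ($w{\left(U,W \right)} = - 2 \left(\left(- 25 U - 6\right) + U\right) = - 2 \left(\left(-6 - 25 U\right) + U\right) = - 2 \left(-6 - 24 U\right) = 12 + 48 U$)
$w{\left(b,65 \right)} - -2163 = \left(12 + 48 \cdot \frac{89}{2}\right) - -2163 = \left(12 + 2136\right) + 2163 = 2148 + 2163 = 4311$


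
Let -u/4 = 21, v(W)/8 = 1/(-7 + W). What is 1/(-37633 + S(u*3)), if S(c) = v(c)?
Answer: -259/9746955 ≈ -2.6572e-5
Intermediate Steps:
v(W) = 8/(-7 + W)
u = -84 (u = -4*21 = -84)
S(c) = 8/(-7 + c)
1/(-37633 + S(u*3)) = 1/(-37633 + 8/(-7 - 84*3)) = 1/(-37633 + 8/(-7 - 252)) = 1/(-37633 + 8/(-259)) = 1/(-37633 + 8*(-1/259)) = 1/(-37633 - 8/259) = 1/(-9746955/259) = -259/9746955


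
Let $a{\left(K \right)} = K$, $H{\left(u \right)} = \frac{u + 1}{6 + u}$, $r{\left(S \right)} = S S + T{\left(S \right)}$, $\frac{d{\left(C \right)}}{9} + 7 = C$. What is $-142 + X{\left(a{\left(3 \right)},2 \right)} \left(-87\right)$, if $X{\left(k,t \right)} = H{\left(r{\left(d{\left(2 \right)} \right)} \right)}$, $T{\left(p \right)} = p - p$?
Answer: $- \frac{154888}{677} \approx -228.79$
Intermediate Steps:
$d{\left(C \right)} = -63 + 9 C$
$T{\left(p \right)} = 0$
$r{\left(S \right)} = S^{2}$ ($r{\left(S \right)} = S S + 0 = S^{2} + 0 = S^{2}$)
$H{\left(u \right)} = \frac{1 + u}{6 + u}$
$X{\left(k,t \right)} = \frac{2026}{2031}$ ($X{\left(k,t \right)} = \frac{1 + \left(-63 + 9 \cdot 2\right)^{2}}{6 + \left(-63 + 9 \cdot 2\right)^{2}} = \frac{1 + \left(-63 + 18\right)^{2}}{6 + \left(-63 + 18\right)^{2}} = \frac{1 + \left(-45\right)^{2}}{6 + \left(-45\right)^{2}} = \frac{1 + 2025}{6 + 2025} = \frac{1}{2031} \cdot 2026 = \frac{2026}{2031}$)
$-142 + X{\left(a{\left(3 \right)},2 \right)} \left(-87\right) = -142 + \frac{2026}{2031} \left(-87\right) = -142 - \frac{58754}{677} = - \frac{154888}{677}$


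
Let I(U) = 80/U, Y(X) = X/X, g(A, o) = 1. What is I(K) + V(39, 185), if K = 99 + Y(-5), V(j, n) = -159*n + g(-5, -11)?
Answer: -147066/5 ≈ -29413.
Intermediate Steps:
Y(X) = 1
V(j, n) = 1 - 159*n (V(j, n) = -159*n + 1 = 1 - 159*n)
K = 100 (K = 99 + 1 = 100)
I(K) + V(39, 185) = 80/100 + (1 - 159*185) = 80*(1/100) + (1 - 29415) = 4/5 - 29414 = -147066/5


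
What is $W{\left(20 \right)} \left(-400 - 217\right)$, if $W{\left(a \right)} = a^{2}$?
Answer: $-246800$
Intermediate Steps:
$W{\left(20 \right)} \left(-400 - 217\right) = 20^{2} \left(-400 - 217\right) = 400 \left(-617\right) = -246800$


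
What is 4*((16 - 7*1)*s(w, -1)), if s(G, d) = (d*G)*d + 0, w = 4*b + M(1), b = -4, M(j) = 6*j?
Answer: -360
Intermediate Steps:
w = -10 (w = 4*(-4) + 6*1 = -16 + 6 = -10)
s(G, d) = G*d² (s(G, d) = (G*d)*d + 0 = G*d² + 0 = G*d²)
4*((16 - 7*1)*s(w, -1)) = 4*((16 - 7*1)*(-10*(-1)²)) = 4*((16 - 7)*(-10*1)) = 4*(9*(-10)) = 4*(-90) = -360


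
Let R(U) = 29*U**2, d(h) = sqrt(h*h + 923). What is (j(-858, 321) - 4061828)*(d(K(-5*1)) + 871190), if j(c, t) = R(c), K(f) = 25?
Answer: 15060198804320 + 103721568*sqrt(43) ≈ 1.5061e+13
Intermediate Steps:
d(h) = sqrt(923 + h**2) (d(h) = sqrt(h**2 + 923) = sqrt(923 + h**2))
j(c, t) = 29*c**2
(j(-858, 321) - 4061828)*(d(K(-5*1)) + 871190) = (29*(-858)**2 - 4061828)*(sqrt(923 + 25**2) + 871190) = (29*736164 - 4061828)*(sqrt(923 + 625) + 871190) = (21348756 - 4061828)*(sqrt(1548) + 871190) = 17286928*(6*sqrt(43) + 871190) = 17286928*(871190 + 6*sqrt(43)) = 15060198804320 + 103721568*sqrt(43)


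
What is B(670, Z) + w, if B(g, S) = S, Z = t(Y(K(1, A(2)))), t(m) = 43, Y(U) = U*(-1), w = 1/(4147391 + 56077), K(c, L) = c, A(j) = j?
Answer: 180749125/4203468 ≈ 43.000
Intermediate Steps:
w = 1/4203468 ≈ 2.3790e-7
Y(U) = -U
Z = 43
B(670, Z) + w = 43 + 1/4203468 = 180749125/4203468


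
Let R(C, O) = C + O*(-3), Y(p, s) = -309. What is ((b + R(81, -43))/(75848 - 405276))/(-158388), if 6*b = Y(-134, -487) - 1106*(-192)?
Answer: 71101/104354884128 ≈ 6.8134e-7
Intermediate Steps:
R(C, O) = C - 3*O
b = 70681/2 (b = (-309 - 1106*(-192))/6 = (-309 + 212352)/6 = (1/6)*212043 = 70681/2 ≈ 35341.)
((b + R(81, -43))/(75848 - 405276))/(-158388) = ((70681/2 + (81 - 3*(-43)))/(75848 - 405276))/(-158388) = ((70681/2 + (81 + 129))/(-329428))*(-1/158388) = ((70681/2 + 210)*(-1/329428))*(-1/158388) = ((71101/2)*(-1/329428))*(-1/158388) = -71101/658856*(-1/158388) = 71101/104354884128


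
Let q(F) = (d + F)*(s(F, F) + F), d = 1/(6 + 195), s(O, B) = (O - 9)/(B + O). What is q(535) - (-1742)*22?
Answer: 11642981636/35845 ≈ 3.2481e+5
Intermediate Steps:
s(O, B) = (-9 + O)/(B + O)
d = 1/201 ≈ 0.0049751
q(F) = (1/201 + F)*(F + (-9 + F)/(2*F)) (q(F) = (1/201 + F)*((-9 + F)/(F + F) + F) = (1/201 + F)*((-9 + F)/((2*F)) + F) = (1/201 + F)*((1/(2*F))*(-9 + F) + F) = (1/201 + F)*((-9 + F)/(2*F) + F) = (1/201 + F)*(F + (-9 + F)/(2*F)))
q(535) - (-1742)*22 = (-904/201 + 535**2 - 3/134/535 + (203/402)*535) - (-1742)*22 = (-904/201 + 286225 - 3/134*1/535 + 108605/402) - 1*(-38324) = (-904/201 + 286225 - 3/71690 + 108605/402) + 38324 = 10269257856/35845 + 38324 = 11642981636/35845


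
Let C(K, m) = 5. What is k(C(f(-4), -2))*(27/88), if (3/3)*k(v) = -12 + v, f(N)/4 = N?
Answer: -189/88 ≈ -2.1477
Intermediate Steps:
f(N) = 4*N
k(v) = -12 + v
k(C(f(-4), -2))*(27/88) = (-12 + 5)*(27/88) = -189/88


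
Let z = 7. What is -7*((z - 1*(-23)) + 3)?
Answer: -231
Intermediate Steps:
-7*((z - 1*(-23)) + 3) = -7*((7 - 1*(-23)) + 3) = -7*((7 + 23) + 3) = -7*(30 + 3) = -7*33 = -231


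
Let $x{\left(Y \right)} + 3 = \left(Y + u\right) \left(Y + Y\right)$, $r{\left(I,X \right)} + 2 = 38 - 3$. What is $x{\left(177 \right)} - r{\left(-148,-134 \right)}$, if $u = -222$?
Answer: $-15966$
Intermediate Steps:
$r{\left(I,X \right)} = 33$ ($r{\left(I,X \right)} = -2 + \left(38 - 3\right) = -2 + 35 = 33$)
$x{\left(Y \right)} = -3 + 2 Y \left(-222 + Y\right)$ ($x{\left(Y \right)} = -3 + \left(Y - 222\right) \left(Y + Y\right) = -3 + \left(-222 + Y\right) 2 Y = -3 + 2 Y \left(-222 + Y\right)$)
$x{\left(177 \right)} - r{\left(-148,-134 \right)} = \left(-3 - 78588 + 2 \cdot 177^{2}\right) - 33 = \left(-3 - 78588 + 2 \cdot 31329\right) - 33 = \left(-3 - 78588 + 62658\right) - 33 = -15933 - 33 = -15966$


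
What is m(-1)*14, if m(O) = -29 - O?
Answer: -392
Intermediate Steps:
m(-1)*14 = (-29 - 1*(-1))*14 = (-29 + 1)*14 = -28*14 = -392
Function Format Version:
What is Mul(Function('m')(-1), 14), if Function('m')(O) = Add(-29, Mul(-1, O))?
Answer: -392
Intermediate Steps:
Mul(Function('m')(-1), 14) = Mul(Add(-29, Mul(-1, -1)), 14) = Mul(Add(-29, 1), 14) = Mul(-28, 14) = -392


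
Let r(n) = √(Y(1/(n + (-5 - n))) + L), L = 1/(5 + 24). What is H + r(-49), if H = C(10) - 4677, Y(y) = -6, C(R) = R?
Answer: -4667 + I*√5017/29 ≈ -4667.0 + 2.4424*I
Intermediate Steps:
L = 1/29 ≈ 0.034483
r(n) = I*√5017/29 (r(n) = √(-6 + 1/29) = √(-173/29) = I*√5017/29)
H = -4667 (H = 10 - 4677 = -4667)
H + r(-49) = -4667 + I*√5017/29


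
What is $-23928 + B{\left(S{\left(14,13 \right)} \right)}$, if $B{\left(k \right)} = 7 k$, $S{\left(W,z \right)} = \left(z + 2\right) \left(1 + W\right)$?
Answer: $-22353$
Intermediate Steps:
$S{\left(W,z \right)} = \left(1 + W\right) \left(2 + z\right)$ ($S{\left(W,z \right)} = \left(2 + z\right) \left(1 + W\right) = \left(1 + W\right) \left(2 + z\right)$)
$-23928 + B{\left(S{\left(14,13 \right)} \right)} = -23928 + 7 \left(2 + 13 + 2 \cdot 14 + 14 \cdot 13\right) = -23928 + 7 \left(2 + 13 + 28 + 182\right) = -23928 + 7 \cdot 225 = -23928 + 1575 = -22353$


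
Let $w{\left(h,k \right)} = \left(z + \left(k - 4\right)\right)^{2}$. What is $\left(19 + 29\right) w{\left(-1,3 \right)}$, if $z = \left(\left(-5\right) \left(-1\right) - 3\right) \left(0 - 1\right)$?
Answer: $432$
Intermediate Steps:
$z = -2$ ($z = \left(5 - 3\right) \left(-1\right) = 2 \left(-1\right) = -2$)
$w{\left(h,k \right)} = \left(-6 + k\right)^{2}$ ($w{\left(h,k \right)} = \left(-2 + \left(k - 4\right)\right)^{2} = \left(-2 + \left(-4 + k\right)\right)^{2} = \left(-6 + k\right)^{2}$)
$\left(19 + 29\right) w{\left(-1,3 \right)} = \left(19 + 29\right) \left(-6 + 3\right)^{2} = 48 \left(-3\right)^{2} = 48 \cdot 9 = 432$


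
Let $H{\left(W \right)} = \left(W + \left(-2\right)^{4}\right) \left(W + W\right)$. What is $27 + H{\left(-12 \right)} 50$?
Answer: $-4773$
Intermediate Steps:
$H{\left(W \right)} = 2 W \left(16 + W\right)$ ($H{\left(W \right)} = \left(W + 16\right) 2 W = \left(16 + W\right) 2 W = 2 W \left(16 + W\right)$)
$27 + H{\left(-12 \right)} 50 = 27 + 2 \left(-12\right) \left(16 - 12\right) 50 = 27 + 2 \left(-12\right) 4 \cdot 50 = 27 - 4800 = -4773$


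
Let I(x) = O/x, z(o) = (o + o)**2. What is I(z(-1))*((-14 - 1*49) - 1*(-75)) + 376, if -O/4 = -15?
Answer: 556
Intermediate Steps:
O = 60 (O = -4*(-15) = 60)
z(o) = 4*o**2 (z(o) = (2*o)**2 = 4*o**2)
I(x) = 60/x
I(z(-1))*((-14 - 1*49) - 1*(-75)) + 376 = (60/((4*(-1)**2)))*((-14 - 1*49) - 1*(-75)) + 376 = (60/((4*1)))*((-14 - 49) + 75) + 376 = (60/4)*(-63 + 75) + 376 = (60*(1/4))*12 + 376 = 15*12 + 376 = 180 + 376 = 556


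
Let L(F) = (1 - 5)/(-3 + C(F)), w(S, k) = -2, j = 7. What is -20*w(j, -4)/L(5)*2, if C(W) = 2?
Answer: 20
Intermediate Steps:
L(F) = 4 (L(F) = (1 - 5)/(-3 + 2) = -4/(-1) = -4*(-1) = 4)
-20*w(j, -4)/L(5)*2 = -(-40)/4*2 = -20*(-½)*2 = 10*2 = 20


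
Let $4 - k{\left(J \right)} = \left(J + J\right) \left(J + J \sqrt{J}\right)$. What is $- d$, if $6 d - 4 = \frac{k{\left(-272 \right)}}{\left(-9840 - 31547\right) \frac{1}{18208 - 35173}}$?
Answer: $\frac{1255021856}{124161} + \frac{1673518080 i \sqrt{17}}{41387} \approx 10108.0 + 1.6672 \cdot 10^{5} i$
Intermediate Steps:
$k{\left(J \right)} = 4 - 2 J \left(J + J^{\frac{3}{2}}\right)$ ($k{\left(J \right)} = 4 - \left(J + J\right) \left(J + J \sqrt{J}\right) = 4 - 2 J \left(J + J^{\frac{3}{2}}\right)$)
$d = - \frac{1255021856}{124161} - \frac{1673518080 i \sqrt{17}}{41387}$ ($d = \frac{2}{3} + \frac{\left(4 - 2 \left(-272\right)^{2} - 2 \left(-272\right)^{\frac{5}{2}}\right) \frac{1}{\left(-9840 - 31547\right) \frac{1}{18208 - 35173}}}{6} = \frac{2}{3} + \frac{\left(4 - 147968 - 2 \cdot 295936 i \sqrt{17}\right) \frac{1}{\left(-41387\right) \frac{1}{-16965}}}{6} = \frac{2}{3} + \frac{\left(4 - 147968 - 591872 i \sqrt{17}\right) \frac{1}{\left(-41387\right) \left(- \frac{1}{16965}\right)}}{6} = \frac{2}{3} + \frac{\left(-147964 - 591872 i \sqrt{17}\right) \frac{1}{\frac{41387}{16965}}}{6} = \frac{2}{3} + \frac{\left(-147964 - 591872 i \sqrt{17}\right) \frac{16965}{41387}}{6} = \frac{2}{3} + \frac{- \frac{2510209260}{41387} - \frac{10041108480 i \sqrt{17}}{41387}}{6} = \frac{2}{3} - \left(\frac{418368210}{41387} + \frac{1673518080 i \sqrt{17}}{41387}\right) = - \frac{1255021856}{124161} - \frac{1673518080 i \sqrt{17}}{41387} \approx -10108.0 - 1.6672 \cdot 10^{5} i$)
$- d = - (- \frac{1255021856}{124161} - \frac{1673518080 i \sqrt{17}}{41387}) = \frac{1255021856}{124161} + \frac{1673518080 i \sqrt{17}}{41387}$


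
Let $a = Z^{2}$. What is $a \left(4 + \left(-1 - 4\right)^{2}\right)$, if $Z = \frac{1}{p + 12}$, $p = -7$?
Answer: $\frac{29}{25} \approx 1.16$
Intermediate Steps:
$Z = \frac{1}{5}$ ($Z = \frac{1}{-7 + 12} = \frac{1}{5} \approx 0.2$)
$a = \frac{1}{25}$ ($a = \left(\frac{1}{5}\right)^{2} = \frac{1}{25} \approx 0.04$)
$a \left(4 + \left(-1 - 4\right)^{2}\right) = \frac{4 + \left(-1 - 4\right)^{2}}{25} = \frac{4 + \left(-5\right)^{2}}{25} = \frac{4 + 25}{25} = \frac{1}{25} \cdot 29 = \frac{29}{25}$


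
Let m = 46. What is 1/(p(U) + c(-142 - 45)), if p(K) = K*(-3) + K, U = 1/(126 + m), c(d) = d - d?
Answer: -86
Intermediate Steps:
c(d) = 0
U = 1/172 (U = 1/(126 + 46) = 1/172 ≈ 0.0058140)
p(K) = -2*K (p(K) = -3*K + K = -2*K)
1/(p(U) + c(-142 - 45)) = 1/(-2*1/172 + 0) = 1/(-1/86 + 0) = 1/(-1/86) = -86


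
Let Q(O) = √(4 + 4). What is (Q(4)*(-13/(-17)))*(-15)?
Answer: -390*√2/17 ≈ -32.444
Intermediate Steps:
Q(O) = 2*√2 (Q(O) = √8 = 2*√2)
(Q(4)*(-13/(-17)))*(-15) = ((2*√2)*(-13/(-17)))*(-15) = ((2*√2)*(-13*(-1/17)))*(-15) = ((2*√2)*(13/17))*(-15) = (26*√2/17)*(-15) = -390*√2/17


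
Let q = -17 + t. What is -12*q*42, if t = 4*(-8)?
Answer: 24696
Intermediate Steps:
t = -32
q = -49 (q = -17 - 32 = -49)
-12*q*42 = -12*(-49)*42 = 588*42 = 24696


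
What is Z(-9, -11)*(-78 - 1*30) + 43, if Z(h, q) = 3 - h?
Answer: -1253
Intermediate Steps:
Z(-9, -11)*(-78 - 1*30) + 43 = (3 - 1*(-9))*(-78 - 1*30) + 43 = (3 + 9)*(-78 - 30) + 43 = 12*(-108) + 43 = -1296 + 43 = -1253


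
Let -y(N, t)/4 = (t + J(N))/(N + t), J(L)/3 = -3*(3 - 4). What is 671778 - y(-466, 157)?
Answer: 207578738/309 ≈ 6.7178e+5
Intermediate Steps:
J(L) = 9 (J(L) = 3*(-3*(3 - 4)) = 3*(-3*(-1)) = 3*3 = 9)
y(N, t) = -4*(9 + t)/(N + t) (y(N, t) = -4*(t + 9)/(N + t) = -4*(9 + t)/(N + t))
671778 - y(-466, 157) = 671778 - 4*(-9 - 1*157)/(-466 + 157) = 671778 - 4*(-9 - 157)/(-309) = 671778 - 4*(-1)*(-166)/309 = 671778 - 1*664/309 = 671778 - 664/309 = 207578738/309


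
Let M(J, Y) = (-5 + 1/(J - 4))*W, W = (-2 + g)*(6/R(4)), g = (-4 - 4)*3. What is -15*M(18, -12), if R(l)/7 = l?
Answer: -40365/98 ≈ -411.89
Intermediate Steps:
g = -24 (g = -8*3 = -24)
R(l) = 7*l
W = -39/7 (W = (-2 - 24)*(6/((7*4))) = -156/28 = -26*3/14 = -39/7 ≈ -5.5714)
M(J, Y) = 195/7 - 39/(7*(-4 + J)) (M(J, Y) = (-5 + 1/(J - 4))*(-39/7) = (-5 + 1/(-4 + J))*(-39/7) = 195/7 - 39/(7*(-4 + J)))
-15*M(18, -12) = -585*(-21 + 5*18)/(7*(-4 + 18)) = -585*(-21 + 90)/(7*14) = -585*69/(7*14) = -15*2691/98 = -40365/98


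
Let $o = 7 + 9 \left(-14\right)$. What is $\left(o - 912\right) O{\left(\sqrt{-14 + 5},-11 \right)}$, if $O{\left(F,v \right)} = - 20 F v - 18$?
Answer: $18558 - 680460 i \approx 18558.0 - 6.8046 \cdot 10^{5} i$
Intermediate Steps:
$o = -119$ ($o = 7 - 126 = -119$)
$O{\left(F,v \right)} = -18 - 20 F v$ ($O{\left(F,v \right)} = - 20 F v - 18 = -18 - 20 F v$)
$\left(o - 912\right) O{\left(\sqrt{-14 + 5},-11 \right)} = \left(-119 - 912\right) \left(-18 - 20 \sqrt{-14 + 5} \left(-11\right)\right) = - 1031 \left(-18 - 20 \sqrt{-9} \left(-11\right)\right) = - 1031 \left(-18 - 20 \cdot 3 i \left(-11\right)\right) = - 1031 \left(-18 + 660 i\right) = 18558 - 680460 i$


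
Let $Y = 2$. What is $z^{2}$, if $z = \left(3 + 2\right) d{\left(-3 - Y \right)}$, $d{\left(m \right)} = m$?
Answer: $625$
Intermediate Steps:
$z = -25$ ($z = \left(3 + 2\right) \left(-3 - 2\right) = 5 \left(-3 - 2\right) = 5 \left(-5\right) = -25$)
$z^{2} = \left(-25\right)^{2} = 625$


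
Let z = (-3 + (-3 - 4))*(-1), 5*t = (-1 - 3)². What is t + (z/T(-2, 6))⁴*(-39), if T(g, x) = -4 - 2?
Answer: -40193/135 ≈ -297.73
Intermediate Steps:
T(g, x) = -6
t = 16/5 (t = (-1 - 3)²/5 = (⅕)*(-4)² = (⅕)*16 = 16/5 ≈ 3.2000)
z = 10 (z = (-3 - 7)*(-1) = -10*(-1) = 10)
t + (z/T(-2, 6))⁴*(-39) = 16/5 + (10/(-6))⁴*(-39) = 16/5 + (10*(-⅙))⁴*(-39) = 16/5 + (-5/3)⁴*(-39) = 16/5 + (625/81)*(-39) = 16/5 - 8125/27 = -40193/135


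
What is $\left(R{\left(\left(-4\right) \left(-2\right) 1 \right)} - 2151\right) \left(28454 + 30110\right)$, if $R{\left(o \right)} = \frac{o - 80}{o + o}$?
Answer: $-126234702$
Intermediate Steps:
$R{\left(o \right)} = \frac{-80 + o}{2 o}$
$\left(R{\left(\left(-4\right) \left(-2\right) 1 \right)} - 2151\right) \left(28454 + 30110\right) = \left(\frac{-80 + \left(-4\right) \left(-2\right) 1}{2 \left(-4\right) \left(-2\right) 1} - 2151\right) \left(28454 + 30110\right) = \left(\frac{-80 + 8 \cdot 1}{2 \cdot 8 \cdot 1} - 2151\right) 58564 = \left(\frac{-80 + 8}{2 \cdot 8} - 2151\right) 58564 = \left(\frac{1}{2} \cdot \frac{1}{8} \left(-72\right) - 2151\right) 58564 = \left(- \frac{9}{2} - 2151\right) 58564 = \left(- \frac{4311}{2}\right) 58564 = -126234702$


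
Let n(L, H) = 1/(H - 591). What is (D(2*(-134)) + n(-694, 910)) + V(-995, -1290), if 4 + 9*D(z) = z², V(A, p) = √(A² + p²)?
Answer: 2545621/319 + 5*√106165 ≈ 9609.2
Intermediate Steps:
n(L, H) = 1/(-591 + H)
D(z) = -4/9 + z²/9
(D(2*(-134)) + n(-694, 910)) + V(-995, -1290) = ((-4/9 + (2*(-134))²/9) + 1/(-591 + 910)) + √((-995)² + (-1290)²) = ((-4/9 + (⅑)*(-268)²) + 1/319) + √(990025 + 1664100) = ((-4/9 + (⅑)*71824) + 1/319) + √2654125 = ((-4/9 + 71824/9) + 1/319) + 5*√106165 = (7980 + 1/319) + 5*√106165 = 2545621/319 + 5*√106165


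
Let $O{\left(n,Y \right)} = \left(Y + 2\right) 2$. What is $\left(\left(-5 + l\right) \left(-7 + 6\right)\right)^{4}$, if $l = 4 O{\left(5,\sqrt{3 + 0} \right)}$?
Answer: $190897 + 110176 \sqrt{3} \approx 3.8173 \cdot 10^{5}$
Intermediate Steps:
$O{\left(n,Y \right)} = 4 + 2 Y$ ($O{\left(n,Y \right)} = \left(2 + Y\right) 2 = 4 + 2 Y$)
$l = 16 + 8 \sqrt{3}$ ($l = 4 \left(4 + 2 \sqrt{3 + 0}\right) = 4 \left(4 + 2 \sqrt{3}\right) = 16 + 8 \sqrt{3} \approx 29.856$)
$\left(\left(-5 + l\right) \left(-7 + 6\right)\right)^{4} = \left(\left(-5 + \left(16 + 8 \sqrt{3}\right)\right) \left(-7 + 6\right)\right)^{4} = \left(\left(11 + 8 \sqrt{3}\right) \left(-1\right)\right)^{4} = \left(-11 - 8 \sqrt{3}\right)^{4}$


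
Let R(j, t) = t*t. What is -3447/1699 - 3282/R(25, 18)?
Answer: -1115491/91746 ≈ -12.158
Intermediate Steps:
R(j, t) = t²
-3447/1699 - 3282/R(25, 18) = -3447/1699 - 3282/(18²) = -3447*1/1699 - 3282/324 = -3447/1699 - 3282*1/324 = -3447/1699 - 547/54 = -1115491/91746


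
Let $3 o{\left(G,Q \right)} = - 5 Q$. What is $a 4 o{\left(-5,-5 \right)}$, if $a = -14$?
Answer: $- \frac{1400}{3} \approx -466.67$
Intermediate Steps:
$o{\left(G,Q \right)} = - \frac{5 Q}{3}$ ($o{\left(G,Q \right)} = \frac{\left(-5\right) Q}{3} = - \frac{5 Q}{3}$)
$a 4 o{\left(-5,-5 \right)} = \left(-14\right) 4 \left(\left(- \frac{5}{3}\right) \left(-5\right)\right) = \left(-56\right) \frac{25}{3} = - \frac{1400}{3}$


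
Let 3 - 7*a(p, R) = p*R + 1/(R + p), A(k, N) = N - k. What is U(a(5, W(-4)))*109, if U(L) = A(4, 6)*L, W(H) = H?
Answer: 4796/7 ≈ 685.14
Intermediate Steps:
a(p, R) = 3/7 - 1/(7*(R + p)) - R*p/7 (a(p, R) = 3/7 - (p*R + 1/(R + p))/7 = 3/7 - (R*p + 1/(R + p))/7 = 3/7 - (1/(R + p) + R*p)/7 = 3/7 + (-1/(7*(R + p)) - R*p/7) = 3/7 - 1/(7*(R + p)) - R*p/7)
U(L) = 2*L (U(L) = (6 - 1*4)*L = (6 - 4)*L = 2*L)
U(a(5, W(-4)))*109 = (2*((-1 + 3*(-4) + 3*5 - 1*(-4)*5² - 1*5*(-4)²)/(7*(-4 + 5))))*109 = (2*((⅐)*(-1 - 12 + 15 - 1*(-4)*25 - 1*5*16)/1))*109 = (2*((⅐)*1*(-1 - 12 + 15 + 100 - 80)))*109 = (2*((⅐)*1*22))*109 = (2*(22/7))*109 = (44/7)*109 = 4796/7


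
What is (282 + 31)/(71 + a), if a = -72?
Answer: -313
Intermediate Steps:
(282 + 31)/(71 + a) = (282 + 31)/(71 - 72) = 313/(-1) = 313*(-1) = -313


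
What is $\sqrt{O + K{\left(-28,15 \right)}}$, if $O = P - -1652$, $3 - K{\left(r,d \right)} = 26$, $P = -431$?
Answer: $\sqrt{1198} \approx 34.612$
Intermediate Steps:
$K{\left(r,d \right)} = -23$ ($K{\left(r,d \right)} = 3 - 26 = -23$)
$O = 1221$ ($O = -431 - -1652 = -431 + 1652 = 1221$)
$\sqrt{O + K{\left(-28,15 \right)}} = \sqrt{1221 - 23} = \sqrt{1198}$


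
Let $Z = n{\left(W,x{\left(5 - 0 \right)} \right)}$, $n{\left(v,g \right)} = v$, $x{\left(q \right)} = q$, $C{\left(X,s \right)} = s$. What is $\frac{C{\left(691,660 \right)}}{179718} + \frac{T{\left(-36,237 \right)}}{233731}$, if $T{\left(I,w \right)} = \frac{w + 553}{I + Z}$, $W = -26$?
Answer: $\frac{71381025}{19729934903} \approx 0.0036179$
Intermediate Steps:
$Z = -26$
$T{\left(I,w \right)} = \frac{553 + w}{-26 + I}$ ($T{\left(I,w \right)} = \frac{w + 553}{I - 26} = \frac{553 + w}{-26 + I}$)
$\frac{C{\left(691,660 \right)}}{179718} + \frac{T{\left(-36,237 \right)}}{233731} = \frac{660}{179718} + \frac{\frac{1}{-26 - 36} \left(553 + 237\right)}{233731} = 660 \cdot \frac{1}{179718} + \frac{1}{-62} \cdot 790 \cdot \frac{1}{233731} = \frac{10}{2723} + \left(- \frac{1}{62}\right) 790 \cdot \frac{1}{233731} = \frac{10}{2723} - \frac{395}{7245661} = \frac{71381025}{19729934903}$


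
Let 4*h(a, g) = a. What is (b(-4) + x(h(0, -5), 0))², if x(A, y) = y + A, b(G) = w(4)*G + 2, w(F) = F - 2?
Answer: 36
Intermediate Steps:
w(F) = -2 + F
h(a, g) = a/4
b(G) = 2 + 2*G (b(G) = (-2 + 4)*G + 2 = 2*G + 2 = 2 + 2*G)
x(A, y) = A + y
(b(-4) + x(h(0, -5), 0))² = ((2 + 2*(-4)) + ((¼)*0 + 0))² = ((2 - 8) + (0 + 0))² = (-6 + 0)² = (-6)² = 36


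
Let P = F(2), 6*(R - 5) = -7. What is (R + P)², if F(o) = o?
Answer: 1225/36 ≈ 34.028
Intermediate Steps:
R = 23/6 (R = 5 + (⅙)*(-7) = 5 - 7/6 = 23/6 ≈ 3.8333)
P = 2
(R + P)² = (23/6 + 2)² = (35/6)² = 1225/36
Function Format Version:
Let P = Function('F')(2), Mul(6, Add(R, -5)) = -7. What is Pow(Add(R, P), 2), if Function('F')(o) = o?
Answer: Rational(1225, 36) ≈ 34.028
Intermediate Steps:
R = Rational(23, 6) (R = Add(5, Mul(Rational(1, 6), -7)) = Add(5, Rational(-7, 6)) = Rational(23, 6) ≈ 3.8333)
P = 2
Pow(Add(R, P), 2) = Pow(Add(Rational(23, 6), 2), 2) = Pow(Rational(35, 6), 2) = Rational(1225, 36)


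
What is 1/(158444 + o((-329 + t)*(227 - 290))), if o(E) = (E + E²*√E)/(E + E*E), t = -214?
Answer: 1471673267735/233177481551605752 - 3096005*√3801/25908609061289528 ≈ 6.3040e-6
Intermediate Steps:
o(E) = (E + E^(5/2))/(E + E²)
1/(158444 + o((-329 + t)*(227 - 290))) = 1/(158444 + (1 + ((-329 - 214)*(227 - 290))^(3/2))/(1 + (-329 - 214)*(227 - 290))) = 1/(158444 + (1 + (-543*(-63))^(3/2))/(1 - 543*(-63))) = 1/(158444 + (1 + 34209^(3/2))/(1 + 34209)) = 1/(158444 + (1 + 102627*√3801)/34210) = 1/(158444 + (1/34210 + 102627*√3801/34210)) = 1/(5420369241/34210 + 102627*√3801/34210)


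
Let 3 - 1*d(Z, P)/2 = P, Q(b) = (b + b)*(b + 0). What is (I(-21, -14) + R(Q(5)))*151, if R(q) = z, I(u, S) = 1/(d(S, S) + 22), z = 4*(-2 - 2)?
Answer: -135145/56 ≈ -2413.3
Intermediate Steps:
Q(b) = 2*b**2 (Q(b) = (2*b)*b = 2*b**2)
d(Z, P) = 6 - 2*P
z = -16 (z = 4*(-4) = -16)
I(u, S) = 1/(28 - 2*S) (I(u, S) = 1/((6 - 2*S) + 22) = 1/(28 - 2*S))
R(q) = -16
(I(-21, -14) + R(Q(5)))*151 = (-1/(-28 + 2*(-14)) - 16)*151 = (-1/(-28 - 28) - 16)*151 = (-1/(-56) - 16)*151 = (-1*(-1/56) - 16)*151 = (1/56 - 16)*151 = -895/56*151 = -135145/56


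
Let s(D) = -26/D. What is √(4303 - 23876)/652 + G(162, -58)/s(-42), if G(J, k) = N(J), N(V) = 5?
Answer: 105/13 + 23*I*√37/652 ≈ 8.0769 + 0.21458*I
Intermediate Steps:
G(J, k) = 5
√(4303 - 23876)/652 + G(162, -58)/s(-42) = √(4303 - 23876)/652 + 5/((-26/(-42))) = √(-19573)*(1/652) + 5/((-26*(-1/42))) = (23*I*√37)*(1/652) + 5/(13/21) = 23*I*√37/652 + 5*(21/13) = 23*I*√37/652 + 105/13 = 105/13 + 23*I*√37/652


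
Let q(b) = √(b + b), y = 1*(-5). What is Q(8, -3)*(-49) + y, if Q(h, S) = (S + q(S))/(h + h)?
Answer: 67/16 - 49*I*√6/16 ≈ 4.1875 - 7.5016*I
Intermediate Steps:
y = -5
q(b) = √2*√b (q(b) = √(2*b) = √2*√b)
Q(h, S) = (S + √2*√S)/(2*h) (Q(h, S) = (S + √2*√S)/(h + h) = (S + √2*√S)/((2*h)) = (S + √2*√S)*(1/(2*h)) = (S + √2*√S)/(2*h))
Q(8, -3)*(-49) + y = ((½)*(-3 + √2*√(-3))/8)*(-49) - 5 = ((½)*(⅛)*(-3 + √2*(I*√3)))*(-49) - 5 = ((½)*(⅛)*(-3 + I*√6))*(-49) - 5 = (-3/16 + I*√6/16)*(-49) - 5 = (147/16 - 49*I*√6/16) - 5 = 67/16 - 49*I*√6/16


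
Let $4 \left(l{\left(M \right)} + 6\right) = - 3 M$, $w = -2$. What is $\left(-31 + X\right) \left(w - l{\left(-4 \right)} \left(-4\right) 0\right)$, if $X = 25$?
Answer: $12$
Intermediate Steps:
$l{\left(M \right)} = -6 - \frac{3 M}{4}$ ($l{\left(M \right)} = -6 + \frac{\left(-3\right) M}{4} = -6 - \frac{3 M}{4}$)
$\left(-31 + X\right) \left(w - l{\left(-4 \right)} \left(-4\right) 0\right) = \left(-31 + 25\right) \left(-2 - \left(-6 - -3\right) \left(-4\right) 0\right) = - 6 \left(-2 - \left(-6 + 3\right) \left(-4\right) 0\right) = - 6 \left(-2 - \left(-3\right) \left(-4\right) 0\right) = - 6 \left(-2 - 12 \cdot 0\right) = - 6 \left(-2 - 0\right) = - 6 \left(-2 + 0\right) = \left(-6\right) \left(-2\right) = 12$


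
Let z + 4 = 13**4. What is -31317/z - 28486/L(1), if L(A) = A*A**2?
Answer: -271168673/9519 ≈ -28487.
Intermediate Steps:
z = 28557 (z = -4 + 13**4 = -4 + 28561 = 28557)
L(A) = A**3
-31317/z - 28486/L(1) = -31317/28557 - 28486/(1**3) = -31317*1/28557 - 28486/1 = -10439/9519 - 28486*1 = -10439/9519 - 28486 = -271168673/9519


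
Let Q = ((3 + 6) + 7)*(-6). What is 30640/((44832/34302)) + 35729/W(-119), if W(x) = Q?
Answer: 1034327837/44832 ≈ 23071.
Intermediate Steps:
Q = -96 (Q = (9 + 7)*(-6) = 16*(-6) = -96)
W(x) = -96
30640/((44832/34302)) + 35729/W(-119) = 30640/((44832/34302)) + 35729/(-96) = 30640/((44832*(1/34302))) + 35729*(-1/96) = 30640/(7472/5717) - 35729/96 = 30640*(5717/7472) - 35729/96 = 10948055/467 - 35729/96 = 1034327837/44832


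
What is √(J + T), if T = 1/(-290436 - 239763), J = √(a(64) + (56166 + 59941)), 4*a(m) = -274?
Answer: √(-235644 + 62469106578*√464154)/353466 ≈ 18.457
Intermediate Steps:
a(m) = -137/2 (a(m) = (¼)*(-274) = -137/2)
J = √464154/2 (J = √(-137/2 + (56166 + 59941)) = √(-137/2 + 116107) = √(232077/2) = √464154/2 ≈ 340.64)
T = -1/530199 (T = 1/(-530199) = -1/530199 ≈ -1.8861e-6)
√(J + T) = √(√464154/2 - 1/530199) = √(-1/530199 + √464154/2)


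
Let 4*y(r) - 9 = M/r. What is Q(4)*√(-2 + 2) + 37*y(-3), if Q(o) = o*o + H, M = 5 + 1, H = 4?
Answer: 259/4 ≈ 64.750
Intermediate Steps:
M = 6
Q(o) = 4 + o² (Q(o) = o*o + 4 = o² + 4 = 4 + o²)
y(r) = 9/4 + 3/(2*r) (y(r) = 9/4 + (6/r)/4 = 9/4 + 3/(2*r))
Q(4)*√(-2 + 2) + 37*y(-3) = (4 + 4²)*√(-2 + 2) + 37*((¾)*(2 + 3*(-3))/(-3)) = (4 + 16)*√0 + 37*((¾)*(-⅓)*(2 - 9)) = 20*0 + 37*((¾)*(-⅓)*(-7)) = 0 + 37*(7/4) = 0 + 259/4 = 259/4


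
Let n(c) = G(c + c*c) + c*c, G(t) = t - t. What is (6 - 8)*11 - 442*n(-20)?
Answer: -176822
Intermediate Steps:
G(t) = 0
n(c) = c² (n(c) = 0 + c*c = 0 + c² = c²)
(6 - 8)*11 - 442*n(-20) = (6 - 8)*11 - 442*(-20)² = -2*11 - 442*400 = -22 - 176800 = -176822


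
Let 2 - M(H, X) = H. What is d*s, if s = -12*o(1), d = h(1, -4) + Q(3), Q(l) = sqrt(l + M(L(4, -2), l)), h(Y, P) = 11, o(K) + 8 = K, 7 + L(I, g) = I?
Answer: 924 + 168*sqrt(2) ≈ 1161.6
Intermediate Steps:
L(I, g) = -7 + I
o(K) = -8 + K
M(H, X) = 2 - H
Q(l) = sqrt(5 + l) (Q(l) = sqrt(l + (2 - (-7 + 4))) = sqrt(l + (2 - 1*(-3))) = sqrt(l + (2 + 3)) = sqrt(l + 5) = sqrt(5 + l))
d = 11 + 2*sqrt(2) (d = 11 + sqrt(5 + 3) = 11 + sqrt(8) = 11 + 2*sqrt(2) ≈ 13.828)
s = 84 (s = -12*(-8 + 1) = -12*(-7) = 84)
d*s = (11 + 2*sqrt(2))*84 = 924 + 168*sqrt(2)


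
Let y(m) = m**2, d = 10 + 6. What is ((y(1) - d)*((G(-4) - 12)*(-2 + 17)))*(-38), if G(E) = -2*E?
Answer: -34200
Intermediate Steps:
d = 16
((y(1) - d)*((G(-4) - 12)*(-2 + 17)))*(-38) = ((1**2 - 1*16)*((-2*(-4) - 12)*(-2 + 17)))*(-38) = ((1 - 16)*((8 - 12)*15))*(-38) = -(-60)*15*(-38) = -15*(-60)*(-38) = 900*(-38) = -34200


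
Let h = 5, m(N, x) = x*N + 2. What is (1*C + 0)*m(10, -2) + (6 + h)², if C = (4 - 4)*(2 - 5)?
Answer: 121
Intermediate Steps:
m(N, x) = 2 + N*x (m(N, x) = N*x + 2 = 2 + N*x)
C = 0 (C = 0*(-3) = 0)
(1*C + 0)*m(10, -2) + (6 + h)² = (1*0 + 0)*(2 + 10*(-2)) + (6 + 5)² = (0 + 0)*(2 - 20) + 11² = 0*(-18) + 121 = 0 + 121 = 121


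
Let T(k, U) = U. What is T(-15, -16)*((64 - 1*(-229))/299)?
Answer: -4688/299 ≈ -15.679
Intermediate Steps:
T(-15, -16)*((64 - 1*(-229))/299) = -16*(64 - 1*(-229))/299 = -16*(64 + 229)/299 = -4688/299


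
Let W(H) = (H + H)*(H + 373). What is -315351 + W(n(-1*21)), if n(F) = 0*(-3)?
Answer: -315351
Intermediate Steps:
n(F) = 0
W(H) = 2*H*(373 + H) (W(H) = (2*H)*(373 + H) = 2*H*(373 + H))
-315351 + W(n(-1*21)) = -315351 + 2*0*(373 + 0) = -315351 + 2*0*373 = -315351 + 0 = -315351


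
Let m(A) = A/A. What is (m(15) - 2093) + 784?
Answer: -1308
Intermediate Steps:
m(A) = 1
(m(15) - 2093) + 784 = (1 - 2093) + 784 = -2092 + 784 = -1308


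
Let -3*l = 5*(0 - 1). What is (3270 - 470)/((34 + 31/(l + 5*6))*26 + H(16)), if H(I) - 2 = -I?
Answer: 66500/21267 ≈ 3.1269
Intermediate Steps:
H(I) = 2 - I
l = 5/3 (l = -5*(0 - 1)/3 = -5*(-1)/3 = -⅓*(-5) = 5/3 ≈ 1.6667)
(3270 - 470)/((34 + 31/(l + 5*6))*26 + H(16)) = (3270 - 470)/((34 + 31/(5/3 + 5*6))*26 + (2 - 1*16)) = 2800/((34 + 31/(5/3 + 30))*26 + (2 - 16)) = 2800/((34 + 31/(95/3))*26 - 14) = 2800/((34 + 31*(3/95))*26 - 14) = 2800/((34 + 93/95)*26 - 14) = 2800/((3323/95)*26 - 14) = 2800/(86398/95 - 14) = 2800/(85068/95) = 2800*(95/85068) = 66500/21267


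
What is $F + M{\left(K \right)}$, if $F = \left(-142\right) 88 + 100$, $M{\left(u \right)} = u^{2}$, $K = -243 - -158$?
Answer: $-5171$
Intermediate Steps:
$K = -85$ ($K = -243 + 158 = -85$)
$F = -12396$ ($F = -12496 + 100 = -12396$)
$F + M{\left(K \right)} = -12396 + \left(-85\right)^{2} = -12396 + 7225 = -5171$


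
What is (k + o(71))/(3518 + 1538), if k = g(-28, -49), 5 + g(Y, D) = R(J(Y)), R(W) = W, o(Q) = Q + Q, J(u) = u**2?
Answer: 921/5056 ≈ 0.18216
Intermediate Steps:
o(Q) = 2*Q
g(Y, D) = -5 + Y**2
k = 779 (k = -5 + (-28)**2 = -5 + 784 = 779)
(k + o(71))/(3518 + 1538) = (779 + 2*71)/(3518 + 1538) = (779 + 142)/5056 = 921*(1/5056) = 921/5056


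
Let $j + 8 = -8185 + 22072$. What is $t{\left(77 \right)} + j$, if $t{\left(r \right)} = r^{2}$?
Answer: $19808$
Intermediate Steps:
$j = 13879$ ($j = -8 + \left(-8185 + 22072\right) = -8 + 13887 = 13879$)
$t{\left(77 \right)} + j = 77^{2} + 13879 = 5929 + 13879 = 19808$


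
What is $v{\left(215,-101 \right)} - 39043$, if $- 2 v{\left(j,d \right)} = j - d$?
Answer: $-39201$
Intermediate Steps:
$v{\left(j,d \right)} = \frac{d}{2} - \frac{j}{2}$ ($v{\left(j,d \right)} = - \frac{j - d}{2} = \frac{d}{2} - \frac{j}{2}$)
$v{\left(215,-101 \right)} - 39043 = \left(\frac{1}{2} \left(-101\right) - \frac{215}{2}\right) - 39043 = \left(- \frac{101}{2} - \frac{215}{2}\right) - 39043 = -158 - 39043 = -39201$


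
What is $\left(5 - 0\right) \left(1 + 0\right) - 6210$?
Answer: $-6205$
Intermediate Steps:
$\left(5 - 0\right) \left(1 + 0\right) - 6210 = \left(5 + 0\right) 1 - 6210 = 5 \cdot 1 - 6210 = 5 - 6210 = -6205$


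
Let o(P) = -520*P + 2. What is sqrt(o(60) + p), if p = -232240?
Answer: I*sqrt(263438) ≈ 513.26*I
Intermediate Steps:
o(P) = 2 - 520*P
sqrt(o(60) + p) = sqrt((2 - 520*60) - 232240) = sqrt((2 - 31200) - 232240) = sqrt(-31198 - 232240) = sqrt(-263438) = I*sqrt(263438)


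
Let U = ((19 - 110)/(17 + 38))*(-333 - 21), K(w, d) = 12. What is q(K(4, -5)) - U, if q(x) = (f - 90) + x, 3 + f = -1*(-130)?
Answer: -29519/55 ≈ -536.71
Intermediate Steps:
f = 127 (f = -3 - 1*(-130) = -3 + 130 = 127)
q(x) = 37 + x (q(x) = (127 - 90) + x = 37 + x)
U = 32214/55 (U = -91/55*(-354) = 32214/55 ≈ 585.71)
q(K(4, -5)) - U = (37 + 12) - 1*32214/55 = 49 - 32214/55 = -29519/55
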